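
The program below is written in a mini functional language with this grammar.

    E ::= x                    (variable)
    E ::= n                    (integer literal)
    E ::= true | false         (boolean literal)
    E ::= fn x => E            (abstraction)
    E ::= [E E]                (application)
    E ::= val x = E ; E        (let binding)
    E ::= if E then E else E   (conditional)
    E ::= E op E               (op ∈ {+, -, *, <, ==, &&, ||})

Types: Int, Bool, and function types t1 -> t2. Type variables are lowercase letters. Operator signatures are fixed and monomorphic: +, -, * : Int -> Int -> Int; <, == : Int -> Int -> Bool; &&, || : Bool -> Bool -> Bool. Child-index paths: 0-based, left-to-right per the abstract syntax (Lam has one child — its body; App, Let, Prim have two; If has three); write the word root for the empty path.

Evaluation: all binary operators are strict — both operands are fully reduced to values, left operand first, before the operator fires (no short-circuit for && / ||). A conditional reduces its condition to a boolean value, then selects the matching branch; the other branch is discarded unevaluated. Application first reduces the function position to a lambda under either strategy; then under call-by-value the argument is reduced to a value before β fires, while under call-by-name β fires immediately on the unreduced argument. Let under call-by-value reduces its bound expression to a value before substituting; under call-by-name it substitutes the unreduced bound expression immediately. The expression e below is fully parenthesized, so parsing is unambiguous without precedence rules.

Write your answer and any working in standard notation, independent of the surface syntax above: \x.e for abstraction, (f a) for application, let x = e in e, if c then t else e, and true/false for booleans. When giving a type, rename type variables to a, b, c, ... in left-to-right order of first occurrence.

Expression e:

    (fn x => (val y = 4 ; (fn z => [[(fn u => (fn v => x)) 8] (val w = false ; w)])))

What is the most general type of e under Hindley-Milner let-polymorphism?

Answer: a -> b -> a

Trace:
let y : Int
x : a
\v._ : d -> a
\u._ : c -> d -> a
  unify c -> d -> a ~ Int -> e
  unify c ~ Int
  unify d -> a ~ e
_ _ : d -> a
let w : Bool
w : Bool
  unify d -> a ~ Bool -> f
  unify d ~ Bool
  unify a ~ f
_ _ : f
\z._ : b -> f
\x._ : f -> b -> f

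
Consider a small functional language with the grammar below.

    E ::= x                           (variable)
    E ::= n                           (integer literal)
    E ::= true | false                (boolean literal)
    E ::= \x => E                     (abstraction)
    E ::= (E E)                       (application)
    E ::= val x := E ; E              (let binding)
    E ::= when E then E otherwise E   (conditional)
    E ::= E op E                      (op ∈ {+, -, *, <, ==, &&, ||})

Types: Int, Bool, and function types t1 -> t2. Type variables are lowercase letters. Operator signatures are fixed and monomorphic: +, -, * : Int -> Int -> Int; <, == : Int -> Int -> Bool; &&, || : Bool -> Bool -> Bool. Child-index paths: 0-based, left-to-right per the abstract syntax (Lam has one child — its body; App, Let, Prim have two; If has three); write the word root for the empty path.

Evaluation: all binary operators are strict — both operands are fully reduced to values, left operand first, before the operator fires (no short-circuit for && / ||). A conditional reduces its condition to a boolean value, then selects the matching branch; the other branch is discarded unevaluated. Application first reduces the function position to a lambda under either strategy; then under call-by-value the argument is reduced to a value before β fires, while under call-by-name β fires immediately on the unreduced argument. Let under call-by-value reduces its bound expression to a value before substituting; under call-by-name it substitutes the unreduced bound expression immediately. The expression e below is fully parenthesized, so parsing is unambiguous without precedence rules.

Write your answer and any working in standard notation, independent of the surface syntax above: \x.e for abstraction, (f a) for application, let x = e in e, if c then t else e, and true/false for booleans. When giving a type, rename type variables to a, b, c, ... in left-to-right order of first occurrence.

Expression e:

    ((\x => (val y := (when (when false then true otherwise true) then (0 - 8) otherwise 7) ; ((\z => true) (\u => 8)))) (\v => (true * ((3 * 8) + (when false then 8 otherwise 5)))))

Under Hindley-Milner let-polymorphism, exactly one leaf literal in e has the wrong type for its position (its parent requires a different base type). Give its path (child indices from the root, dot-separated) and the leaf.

Working:
  unify Bool ~ Bool
  unify Bool ~ Bool
  unify Bool ~ Bool
  unify Int ~ Int
  unify Int ~ Int
  unify Int ~ Int
let y : Int
\z._ : b -> Bool
\u._ : c -> Int
  unify b -> Bool ~ (c -> Int) -> d
  unify b ~ c -> Int
  unify Bool ~ d
_ _ : Bool
\x._ : a -> Bool
  unify Bool ~ Int
  FAIL: mismatch Bool ~ Int

Answer: 1.0.0 : true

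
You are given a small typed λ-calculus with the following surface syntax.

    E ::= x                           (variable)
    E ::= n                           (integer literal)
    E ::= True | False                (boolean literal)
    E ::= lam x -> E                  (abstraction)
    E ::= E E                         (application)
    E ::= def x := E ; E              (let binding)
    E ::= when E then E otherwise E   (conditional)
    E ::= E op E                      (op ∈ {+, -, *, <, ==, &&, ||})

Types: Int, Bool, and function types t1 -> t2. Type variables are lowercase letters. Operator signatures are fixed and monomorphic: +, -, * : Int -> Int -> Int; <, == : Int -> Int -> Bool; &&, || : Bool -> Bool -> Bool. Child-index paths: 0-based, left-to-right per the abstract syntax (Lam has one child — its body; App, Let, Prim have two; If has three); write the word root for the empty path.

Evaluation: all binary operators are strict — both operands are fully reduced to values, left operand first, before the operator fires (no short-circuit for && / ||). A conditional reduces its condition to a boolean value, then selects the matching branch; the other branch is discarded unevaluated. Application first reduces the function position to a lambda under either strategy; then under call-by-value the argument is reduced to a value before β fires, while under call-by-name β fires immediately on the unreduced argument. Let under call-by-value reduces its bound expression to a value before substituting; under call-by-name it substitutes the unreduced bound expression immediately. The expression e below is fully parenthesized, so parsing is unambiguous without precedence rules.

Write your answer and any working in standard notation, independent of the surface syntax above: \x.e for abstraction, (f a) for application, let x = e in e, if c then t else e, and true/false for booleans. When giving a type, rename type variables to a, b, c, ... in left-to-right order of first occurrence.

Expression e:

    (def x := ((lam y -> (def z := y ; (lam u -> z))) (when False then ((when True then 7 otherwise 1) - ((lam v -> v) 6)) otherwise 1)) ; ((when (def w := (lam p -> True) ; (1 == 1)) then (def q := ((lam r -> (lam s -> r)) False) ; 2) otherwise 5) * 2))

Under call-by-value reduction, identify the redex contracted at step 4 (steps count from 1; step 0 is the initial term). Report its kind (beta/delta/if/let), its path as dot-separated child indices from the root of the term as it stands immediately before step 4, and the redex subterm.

Answer: let at root : (let x = (\u.1) in ((if (let w = (\p.true) in (1 == 1)) then (let q = ((\r.(\s.r)) false) in 2) else 5) * 2))

Trace:
step 0: (let x = ((\y.(let z = y in (\u.z))) (if false then ((if true then 7 else 1) - ((\v.v) 6)) else 1)) in ((if (let w = (\p.true) in (1 == 1)) then (let q = ((\r.(\s.r)) false) in 2) else 5) * 2))
step 1: [if@0.1] (let x = ((\y.(let z = y in (\u.z))) 1) in ((if (let w = (\p.true) in (1 == 1)) then (let q = ((\r.(\s.r)) false) in 2) else 5) * 2))
step 2: [beta@0] (let x = (let z = 1 in (\u.z)) in ((if (let w = (\p.true) in (1 == 1)) then (let q = ((\r.(\s.r)) false) in 2) else 5) * 2))
step 3: [let@0] (let x = (\u.1) in ((if (let w = (\p.true) in (1 == 1)) then (let q = ((\r.(\s.r)) false) in 2) else 5) * 2))
step 4: [let@root] ((if (let w = (\p.true) in (1 == 1)) then (let q = ((\r.(\s.r)) false) in 2) else 5) * 2)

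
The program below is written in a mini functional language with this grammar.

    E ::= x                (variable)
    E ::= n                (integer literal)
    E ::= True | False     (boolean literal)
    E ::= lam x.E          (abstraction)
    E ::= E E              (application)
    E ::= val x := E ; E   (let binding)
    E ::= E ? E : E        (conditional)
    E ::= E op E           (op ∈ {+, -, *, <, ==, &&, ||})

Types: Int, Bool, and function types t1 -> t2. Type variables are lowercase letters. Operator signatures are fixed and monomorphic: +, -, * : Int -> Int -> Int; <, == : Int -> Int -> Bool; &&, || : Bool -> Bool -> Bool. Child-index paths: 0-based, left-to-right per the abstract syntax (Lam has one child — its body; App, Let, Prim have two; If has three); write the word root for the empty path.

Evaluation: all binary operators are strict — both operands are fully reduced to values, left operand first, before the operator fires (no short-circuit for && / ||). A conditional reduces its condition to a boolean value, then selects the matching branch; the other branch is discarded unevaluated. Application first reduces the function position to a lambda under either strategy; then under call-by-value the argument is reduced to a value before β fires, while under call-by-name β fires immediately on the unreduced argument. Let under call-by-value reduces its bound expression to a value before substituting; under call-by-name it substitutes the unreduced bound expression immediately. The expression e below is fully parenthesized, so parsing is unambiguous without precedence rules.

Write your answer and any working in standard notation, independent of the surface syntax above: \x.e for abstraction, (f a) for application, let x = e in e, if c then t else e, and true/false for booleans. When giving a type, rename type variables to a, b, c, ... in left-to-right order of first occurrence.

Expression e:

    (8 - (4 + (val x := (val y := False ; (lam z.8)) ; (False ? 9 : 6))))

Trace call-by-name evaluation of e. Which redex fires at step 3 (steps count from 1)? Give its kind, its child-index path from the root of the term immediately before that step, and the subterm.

Derivation:
step 0: (8 - (4 + (let x = (let y = false in (\z.8)) in (if false then 9 else 6))))
step 1: [let@1.1] (8 - (4 + (if false then 9 else 6)))
step 2: [if@1.1] (8 - (4 + 6))
step 3: [delta@1] (8 - 10)

Answer: delta at 1 : (4 + 6)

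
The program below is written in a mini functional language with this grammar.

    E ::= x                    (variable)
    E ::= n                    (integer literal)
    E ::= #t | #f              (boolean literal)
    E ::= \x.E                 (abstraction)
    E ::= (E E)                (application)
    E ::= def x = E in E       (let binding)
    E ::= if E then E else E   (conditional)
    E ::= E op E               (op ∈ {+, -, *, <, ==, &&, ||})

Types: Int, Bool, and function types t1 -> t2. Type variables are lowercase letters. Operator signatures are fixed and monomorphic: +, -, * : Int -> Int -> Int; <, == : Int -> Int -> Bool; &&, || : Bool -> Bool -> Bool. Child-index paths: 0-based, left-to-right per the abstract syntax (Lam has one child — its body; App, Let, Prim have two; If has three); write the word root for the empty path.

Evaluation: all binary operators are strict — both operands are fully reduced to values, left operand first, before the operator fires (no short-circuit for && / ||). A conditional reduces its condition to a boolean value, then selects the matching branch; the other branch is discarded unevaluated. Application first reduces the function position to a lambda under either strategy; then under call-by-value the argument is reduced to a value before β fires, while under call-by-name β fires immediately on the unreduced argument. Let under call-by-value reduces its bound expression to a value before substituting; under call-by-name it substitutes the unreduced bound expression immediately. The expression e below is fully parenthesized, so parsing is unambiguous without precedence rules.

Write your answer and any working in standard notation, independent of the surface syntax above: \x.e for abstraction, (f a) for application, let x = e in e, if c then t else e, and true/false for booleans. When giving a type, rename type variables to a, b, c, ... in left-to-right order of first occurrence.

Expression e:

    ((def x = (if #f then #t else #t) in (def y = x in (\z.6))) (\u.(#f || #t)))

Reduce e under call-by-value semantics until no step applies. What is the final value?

Answer: 6

Working:
step 0: ((let x = (if false then true else true) in (let y = x in (\z.6))) (\u.(false || true)))
step 1: [if@0.0] ((let x = true in (let y = x in (\z.6))) (\u.(false || true)))
step 2: [let@0] ((let y = true in (\z.6)) (\u.(false || true)))
step 3: [let@0] ((\z.6) (\u.(false || true)))
step 4: [beta@root] 6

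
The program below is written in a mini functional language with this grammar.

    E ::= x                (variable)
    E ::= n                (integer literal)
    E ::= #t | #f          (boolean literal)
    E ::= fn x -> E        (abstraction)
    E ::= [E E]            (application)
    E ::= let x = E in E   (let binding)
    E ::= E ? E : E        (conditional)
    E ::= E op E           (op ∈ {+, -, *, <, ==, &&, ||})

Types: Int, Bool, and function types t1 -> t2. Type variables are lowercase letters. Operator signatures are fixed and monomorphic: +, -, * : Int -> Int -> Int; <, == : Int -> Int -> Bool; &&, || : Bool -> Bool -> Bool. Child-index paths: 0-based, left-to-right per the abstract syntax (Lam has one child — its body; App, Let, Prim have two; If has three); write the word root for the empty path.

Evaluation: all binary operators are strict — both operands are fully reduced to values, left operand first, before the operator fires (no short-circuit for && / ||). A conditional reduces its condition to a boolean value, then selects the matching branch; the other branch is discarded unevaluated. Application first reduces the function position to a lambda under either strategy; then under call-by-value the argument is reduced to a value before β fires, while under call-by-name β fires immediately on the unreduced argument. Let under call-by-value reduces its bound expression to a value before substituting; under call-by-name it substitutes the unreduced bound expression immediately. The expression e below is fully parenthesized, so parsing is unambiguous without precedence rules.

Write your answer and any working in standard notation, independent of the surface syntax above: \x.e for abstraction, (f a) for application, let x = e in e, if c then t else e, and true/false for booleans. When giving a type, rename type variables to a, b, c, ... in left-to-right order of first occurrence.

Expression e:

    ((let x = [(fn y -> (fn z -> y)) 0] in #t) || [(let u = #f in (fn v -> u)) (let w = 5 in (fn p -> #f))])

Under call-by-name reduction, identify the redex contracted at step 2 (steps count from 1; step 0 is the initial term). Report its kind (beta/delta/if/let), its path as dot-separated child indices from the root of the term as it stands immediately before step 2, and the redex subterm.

Answer: let at 1.0 : (let u = false in (\v.u))

Trace:
step 0: ((let x = ((\y.(\z.y)) 0) in true) || ((let u = false in (\v.u)) (let w = 5 in (\p.false))))
step 1: [let@0] (true || ((let u = false in (\v.u)) (let w = 5 in (\p.false))))
step 2: [let@1.0] (true || ((\v.false) (let w = 5 in (\p.false))))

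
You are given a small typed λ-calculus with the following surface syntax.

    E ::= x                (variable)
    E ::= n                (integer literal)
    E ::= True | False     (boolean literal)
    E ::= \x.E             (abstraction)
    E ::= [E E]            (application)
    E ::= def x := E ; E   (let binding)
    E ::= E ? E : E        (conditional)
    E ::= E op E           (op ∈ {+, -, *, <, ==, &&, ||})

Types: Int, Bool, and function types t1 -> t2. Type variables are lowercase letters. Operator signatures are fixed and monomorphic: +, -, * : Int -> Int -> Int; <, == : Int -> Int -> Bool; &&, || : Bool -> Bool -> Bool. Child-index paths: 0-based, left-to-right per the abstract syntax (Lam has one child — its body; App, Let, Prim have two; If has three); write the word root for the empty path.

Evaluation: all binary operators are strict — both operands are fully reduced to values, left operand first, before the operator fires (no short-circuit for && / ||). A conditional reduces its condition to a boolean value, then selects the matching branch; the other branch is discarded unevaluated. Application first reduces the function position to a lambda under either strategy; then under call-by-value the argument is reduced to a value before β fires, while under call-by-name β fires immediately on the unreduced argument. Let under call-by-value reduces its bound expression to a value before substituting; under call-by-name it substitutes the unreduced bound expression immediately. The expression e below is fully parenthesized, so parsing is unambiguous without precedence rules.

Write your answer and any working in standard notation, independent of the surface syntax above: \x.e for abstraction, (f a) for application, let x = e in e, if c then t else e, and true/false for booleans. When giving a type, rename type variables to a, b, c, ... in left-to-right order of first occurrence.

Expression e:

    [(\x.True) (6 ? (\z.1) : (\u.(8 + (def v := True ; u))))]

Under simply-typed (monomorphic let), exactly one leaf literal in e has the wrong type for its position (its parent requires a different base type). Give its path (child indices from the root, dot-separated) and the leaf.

Trace:
\x._ : a -> Bool
  unify Int ~ Bool
  FAIL: mismatch Int ~ Bool

Answer: 1.0 : 6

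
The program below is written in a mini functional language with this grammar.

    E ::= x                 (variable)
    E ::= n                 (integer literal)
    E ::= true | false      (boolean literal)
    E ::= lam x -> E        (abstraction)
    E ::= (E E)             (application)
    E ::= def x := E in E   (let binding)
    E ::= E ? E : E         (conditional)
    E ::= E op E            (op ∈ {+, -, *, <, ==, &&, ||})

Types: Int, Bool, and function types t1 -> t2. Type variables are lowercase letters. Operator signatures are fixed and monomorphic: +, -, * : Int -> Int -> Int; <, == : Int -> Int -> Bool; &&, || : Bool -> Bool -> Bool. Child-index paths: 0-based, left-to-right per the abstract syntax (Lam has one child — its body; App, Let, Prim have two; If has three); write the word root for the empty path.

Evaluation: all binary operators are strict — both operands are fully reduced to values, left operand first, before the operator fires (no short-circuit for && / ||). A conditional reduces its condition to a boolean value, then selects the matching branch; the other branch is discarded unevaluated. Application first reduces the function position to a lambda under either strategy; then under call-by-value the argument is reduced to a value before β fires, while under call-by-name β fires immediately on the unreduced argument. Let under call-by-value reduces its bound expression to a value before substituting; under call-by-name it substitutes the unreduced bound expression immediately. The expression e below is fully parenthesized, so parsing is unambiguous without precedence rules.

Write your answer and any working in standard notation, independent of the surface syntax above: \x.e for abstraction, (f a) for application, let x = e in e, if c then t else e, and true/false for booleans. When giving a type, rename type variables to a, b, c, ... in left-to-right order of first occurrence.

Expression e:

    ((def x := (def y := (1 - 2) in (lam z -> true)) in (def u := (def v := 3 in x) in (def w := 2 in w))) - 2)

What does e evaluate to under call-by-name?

Trace:
step 0: ((let x = (let y = (1 - 2) in (\z.true)) in (let u = (let v = 3 in x) in (let w = 2 in w))) - 2)
step 1: [let@0] ((let u = (let v = 3 in (let y = (1 - 2) in (\z.true))) in (let w = 2 in w)) - 2)
step 2: [let@0] ((let w = 2 in w) - 2)
step 3: [let@0] (2 - 2)
step 4: [delta@root] 0

Answer: 0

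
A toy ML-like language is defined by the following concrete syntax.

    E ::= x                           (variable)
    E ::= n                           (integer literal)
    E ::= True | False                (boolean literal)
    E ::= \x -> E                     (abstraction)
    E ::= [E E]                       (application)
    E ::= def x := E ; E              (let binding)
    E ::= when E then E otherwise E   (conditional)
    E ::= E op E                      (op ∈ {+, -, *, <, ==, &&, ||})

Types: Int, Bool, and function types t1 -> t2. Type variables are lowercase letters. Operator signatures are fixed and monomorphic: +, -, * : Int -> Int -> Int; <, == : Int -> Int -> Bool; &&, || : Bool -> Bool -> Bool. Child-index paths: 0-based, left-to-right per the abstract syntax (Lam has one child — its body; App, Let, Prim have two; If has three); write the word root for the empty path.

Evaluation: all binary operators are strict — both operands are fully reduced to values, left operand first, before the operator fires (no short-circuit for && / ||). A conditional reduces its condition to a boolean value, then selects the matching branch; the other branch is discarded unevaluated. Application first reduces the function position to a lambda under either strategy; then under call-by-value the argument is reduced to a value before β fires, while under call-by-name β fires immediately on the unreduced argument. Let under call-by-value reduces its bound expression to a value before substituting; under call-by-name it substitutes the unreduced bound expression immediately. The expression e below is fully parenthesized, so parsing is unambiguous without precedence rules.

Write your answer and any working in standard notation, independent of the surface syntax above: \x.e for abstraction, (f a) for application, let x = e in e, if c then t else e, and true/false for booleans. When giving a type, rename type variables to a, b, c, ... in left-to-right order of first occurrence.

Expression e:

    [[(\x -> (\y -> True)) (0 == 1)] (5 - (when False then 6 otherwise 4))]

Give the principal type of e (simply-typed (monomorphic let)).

Answer: Bool

Working:
\y._ : b -> Bool
\x._ : a -> b -> Bool
  unify Int ~ Int
  unify Int ~ Int
  unify a -> b -> Bool ~ Bool -> c
  unify a ~ Bool
  unify b -> Bool ~ c
_ _ : b -> Bool
  unify Int ~ Int
  unify Bool ~ Bool
  unify Int ~ Int
  unify Int ~ Int
  unify b -> Bool ~ Int -> d
  unify b ~ Int
  unify Bool ~ d
_ _ : Bool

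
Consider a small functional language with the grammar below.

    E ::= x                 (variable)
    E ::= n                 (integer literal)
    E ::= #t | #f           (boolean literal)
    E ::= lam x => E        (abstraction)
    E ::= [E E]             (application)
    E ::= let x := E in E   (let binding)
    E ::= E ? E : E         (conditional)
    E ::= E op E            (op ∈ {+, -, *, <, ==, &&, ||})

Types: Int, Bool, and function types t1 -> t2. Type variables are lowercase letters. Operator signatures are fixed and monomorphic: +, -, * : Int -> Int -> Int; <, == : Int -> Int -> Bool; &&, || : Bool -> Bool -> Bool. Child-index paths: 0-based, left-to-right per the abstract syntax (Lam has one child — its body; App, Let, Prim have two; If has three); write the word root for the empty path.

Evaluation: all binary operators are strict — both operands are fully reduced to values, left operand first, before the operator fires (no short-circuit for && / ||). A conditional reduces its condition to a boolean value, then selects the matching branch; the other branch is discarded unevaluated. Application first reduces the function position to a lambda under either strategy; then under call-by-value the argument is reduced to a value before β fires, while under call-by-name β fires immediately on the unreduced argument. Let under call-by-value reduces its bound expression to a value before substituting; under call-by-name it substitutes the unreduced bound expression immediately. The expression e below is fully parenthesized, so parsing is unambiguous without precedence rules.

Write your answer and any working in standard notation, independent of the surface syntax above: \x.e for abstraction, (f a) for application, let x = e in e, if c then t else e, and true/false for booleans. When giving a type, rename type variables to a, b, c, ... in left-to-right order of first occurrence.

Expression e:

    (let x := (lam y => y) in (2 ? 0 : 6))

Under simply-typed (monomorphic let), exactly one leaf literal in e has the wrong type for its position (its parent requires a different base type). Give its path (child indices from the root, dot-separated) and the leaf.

Answer: 1.0 : 2

Working:
y : a
\y._ : a -> a
let x : a -> a
  unify Int ~ Bool
  FAIL: mismatch Int ~ Bool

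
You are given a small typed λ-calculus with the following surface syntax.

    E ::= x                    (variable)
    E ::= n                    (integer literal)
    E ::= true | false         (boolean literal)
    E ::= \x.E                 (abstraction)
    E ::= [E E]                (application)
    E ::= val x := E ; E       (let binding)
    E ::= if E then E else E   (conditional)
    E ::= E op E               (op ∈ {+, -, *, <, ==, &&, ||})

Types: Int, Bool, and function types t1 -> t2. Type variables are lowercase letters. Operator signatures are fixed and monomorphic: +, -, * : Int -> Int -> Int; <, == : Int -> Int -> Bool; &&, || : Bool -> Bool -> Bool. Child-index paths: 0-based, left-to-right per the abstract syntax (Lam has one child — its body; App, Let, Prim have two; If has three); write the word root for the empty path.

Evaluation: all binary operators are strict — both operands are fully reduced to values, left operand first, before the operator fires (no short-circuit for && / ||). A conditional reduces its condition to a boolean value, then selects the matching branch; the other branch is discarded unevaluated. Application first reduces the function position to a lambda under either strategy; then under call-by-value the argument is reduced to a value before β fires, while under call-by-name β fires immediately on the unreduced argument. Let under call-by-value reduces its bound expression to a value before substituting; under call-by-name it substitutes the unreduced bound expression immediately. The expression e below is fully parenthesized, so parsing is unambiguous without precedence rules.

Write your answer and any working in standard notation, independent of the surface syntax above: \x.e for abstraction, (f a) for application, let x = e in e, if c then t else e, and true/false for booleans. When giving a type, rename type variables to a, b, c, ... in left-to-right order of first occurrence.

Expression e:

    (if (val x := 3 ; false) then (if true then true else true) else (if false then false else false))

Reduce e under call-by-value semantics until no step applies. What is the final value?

Working:
step 0: (if (let x = 3 in false) then (if true then true else true) else (if false then false else false))
step 1: [let@0] (if false then (if true then true else true) else (if false then false else false))
step 2: [if@root] (if false then false else false)
step 3: [if@root] false

Answer: false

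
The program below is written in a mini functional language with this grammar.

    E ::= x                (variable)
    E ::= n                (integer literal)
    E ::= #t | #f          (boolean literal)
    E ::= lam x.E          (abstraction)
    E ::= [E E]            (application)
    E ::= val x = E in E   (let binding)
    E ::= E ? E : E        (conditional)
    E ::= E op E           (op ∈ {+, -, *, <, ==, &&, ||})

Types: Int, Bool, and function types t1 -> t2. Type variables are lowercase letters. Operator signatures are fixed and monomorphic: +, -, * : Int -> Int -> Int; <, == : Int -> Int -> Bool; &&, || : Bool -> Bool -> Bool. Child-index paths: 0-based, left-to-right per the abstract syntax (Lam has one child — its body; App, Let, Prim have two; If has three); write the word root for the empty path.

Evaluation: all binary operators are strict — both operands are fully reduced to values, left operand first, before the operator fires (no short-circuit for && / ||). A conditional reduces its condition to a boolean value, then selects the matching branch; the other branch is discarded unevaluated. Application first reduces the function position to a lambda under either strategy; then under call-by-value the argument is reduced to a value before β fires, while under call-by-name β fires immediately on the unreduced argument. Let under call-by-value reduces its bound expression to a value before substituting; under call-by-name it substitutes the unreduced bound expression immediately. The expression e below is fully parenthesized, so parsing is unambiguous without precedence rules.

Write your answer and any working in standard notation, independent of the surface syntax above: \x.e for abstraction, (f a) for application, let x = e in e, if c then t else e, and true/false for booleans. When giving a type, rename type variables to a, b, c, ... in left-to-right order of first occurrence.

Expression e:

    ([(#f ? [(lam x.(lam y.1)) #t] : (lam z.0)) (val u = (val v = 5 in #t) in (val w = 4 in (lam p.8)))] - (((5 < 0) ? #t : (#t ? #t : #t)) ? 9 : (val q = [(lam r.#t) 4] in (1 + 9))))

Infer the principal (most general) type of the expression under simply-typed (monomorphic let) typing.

Answer: Int

Derivation:
  unify Bool ~ Bool
\y._ : b -> Int
\x._ : a -> b -> Int
  unify a -> b -> Int ~ Bool -> c
  unify a ~ Bool
  unify b -> Int ~ c
_ _ : b -> Int
\z._ : d -> Int
  unify b -> Int ~ d -> Int
  unify b ~ d
  unify Int ~ Int
let v : Int
let u : Bool
let w : Int
\p._ : e -> Int
  unify d -> Int ~ (e -> Int) -> f
  unify d ~ e -> Int
  unify Int ~ f
_ _ : Int
  unify Int ~ Int
  unify Int ~ Int
  unify Int ~ Int
  unify Bool ~ Bool
  unify Bool ~ Bool
  unify Bool ~ Bool
  unify Bool ~ Bool
  unify Bool ~ Bool
\r._ : g -> Bool
  unify g -> Bool ~ Int -> h
  unify g ~ Int
  unify Bool ~ h
_ _ : Bool
let q : Bool
  unify Int ~ Int
  unify Int ~ Int
  unify Int ~ Int
  unify Int ~ Int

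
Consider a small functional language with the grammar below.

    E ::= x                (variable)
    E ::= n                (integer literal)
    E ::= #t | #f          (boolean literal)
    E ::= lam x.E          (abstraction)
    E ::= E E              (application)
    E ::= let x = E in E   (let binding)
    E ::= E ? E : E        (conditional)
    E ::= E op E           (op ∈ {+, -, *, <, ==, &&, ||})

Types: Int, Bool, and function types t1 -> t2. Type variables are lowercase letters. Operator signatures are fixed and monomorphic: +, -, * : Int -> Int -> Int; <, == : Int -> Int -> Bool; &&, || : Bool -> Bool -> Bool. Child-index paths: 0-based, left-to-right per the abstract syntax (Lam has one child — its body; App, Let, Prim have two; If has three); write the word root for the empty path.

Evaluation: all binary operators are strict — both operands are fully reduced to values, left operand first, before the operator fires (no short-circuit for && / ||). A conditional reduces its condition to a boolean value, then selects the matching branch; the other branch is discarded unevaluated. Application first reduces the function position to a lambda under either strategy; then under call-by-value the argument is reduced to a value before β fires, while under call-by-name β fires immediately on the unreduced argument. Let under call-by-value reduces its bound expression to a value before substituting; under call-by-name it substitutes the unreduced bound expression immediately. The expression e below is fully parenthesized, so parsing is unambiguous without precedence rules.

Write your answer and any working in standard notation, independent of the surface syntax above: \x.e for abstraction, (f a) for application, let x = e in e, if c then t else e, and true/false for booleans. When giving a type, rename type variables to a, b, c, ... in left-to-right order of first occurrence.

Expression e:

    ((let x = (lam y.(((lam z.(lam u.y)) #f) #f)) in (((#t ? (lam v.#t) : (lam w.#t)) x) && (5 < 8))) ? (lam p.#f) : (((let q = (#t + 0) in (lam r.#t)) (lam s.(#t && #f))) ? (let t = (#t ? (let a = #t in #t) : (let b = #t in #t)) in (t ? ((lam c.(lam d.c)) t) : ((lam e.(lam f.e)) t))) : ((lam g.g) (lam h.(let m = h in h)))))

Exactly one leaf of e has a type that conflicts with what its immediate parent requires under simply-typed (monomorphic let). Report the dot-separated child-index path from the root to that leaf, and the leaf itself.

Derivation:
y : a
\u._ : c -> a
\z._ : b -> c -> a
  unify b -> c -> a ~ Bool -> d
  unify b ~ Bool
  unify c -> a ~ d
_ _ : c -> a
  unify c -> a ~ Bool -> e
  unify c ~ Bool
  unify a ~ e
_ _ : e
\y._ : e -> e
let x : e -> e
  unify Bool ~ Bool
\v._ : f -> Bool
\w._ : g -> Bool
  unify f -> Bool ~ g -> Bool
  unify f ~ g
  unify Bool ~ Bool
x : e -> e
  unify g -> Bool ~ (e -> e) -> h
  unify g ~ e -> e
  unify Bool ~ h
_ _ : Bool
  unify Bool ~ Bool
  unify Int ~ Int
  unify Int ~ Int
  unify Bool ~ Bool
  unify Bool ~ Bool
\p._ : i -> Bool
  unify Bool ~ Int
  FAIL: mismatch Bool ~ Int

Answer: 2.0.0.0.0 : true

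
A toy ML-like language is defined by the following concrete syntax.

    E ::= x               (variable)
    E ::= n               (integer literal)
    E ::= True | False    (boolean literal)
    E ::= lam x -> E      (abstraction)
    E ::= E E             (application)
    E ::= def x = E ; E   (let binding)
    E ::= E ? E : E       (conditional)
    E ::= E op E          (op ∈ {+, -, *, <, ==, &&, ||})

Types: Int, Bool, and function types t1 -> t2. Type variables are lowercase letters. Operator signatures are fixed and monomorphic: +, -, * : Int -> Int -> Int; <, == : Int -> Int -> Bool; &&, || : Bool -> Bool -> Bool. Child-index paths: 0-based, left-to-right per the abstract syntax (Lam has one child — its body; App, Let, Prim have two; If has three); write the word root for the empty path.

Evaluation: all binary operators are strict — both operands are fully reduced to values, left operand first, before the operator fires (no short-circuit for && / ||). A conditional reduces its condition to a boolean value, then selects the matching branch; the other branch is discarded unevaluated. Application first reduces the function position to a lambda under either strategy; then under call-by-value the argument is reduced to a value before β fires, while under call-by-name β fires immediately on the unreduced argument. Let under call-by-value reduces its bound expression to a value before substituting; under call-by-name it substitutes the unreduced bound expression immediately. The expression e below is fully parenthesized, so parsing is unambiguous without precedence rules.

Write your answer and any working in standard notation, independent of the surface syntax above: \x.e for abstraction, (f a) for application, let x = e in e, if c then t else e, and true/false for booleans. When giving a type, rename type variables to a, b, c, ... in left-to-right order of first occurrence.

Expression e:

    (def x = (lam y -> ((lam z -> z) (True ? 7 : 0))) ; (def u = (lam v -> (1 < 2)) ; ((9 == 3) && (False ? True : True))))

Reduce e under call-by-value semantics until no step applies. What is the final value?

Answer: false

Derivation:
step 0: (let x = (\y.((\z.z) (if true then 7 else 0))) in (let u = (\v.(1 < 2)) in ((9 == 3) && (if false then true else true))))
step 1: [let@root] (let u = (\v.(1 < 2)) in ((9 == 3) && (if false then true else true)))
step 2: [let@root] ((9 == 3) && (if false then true else true))
step 3: [delta@0] (false && (if false then true else true))
step 4: [if@1] (false && true)
step 5: [delta@root] false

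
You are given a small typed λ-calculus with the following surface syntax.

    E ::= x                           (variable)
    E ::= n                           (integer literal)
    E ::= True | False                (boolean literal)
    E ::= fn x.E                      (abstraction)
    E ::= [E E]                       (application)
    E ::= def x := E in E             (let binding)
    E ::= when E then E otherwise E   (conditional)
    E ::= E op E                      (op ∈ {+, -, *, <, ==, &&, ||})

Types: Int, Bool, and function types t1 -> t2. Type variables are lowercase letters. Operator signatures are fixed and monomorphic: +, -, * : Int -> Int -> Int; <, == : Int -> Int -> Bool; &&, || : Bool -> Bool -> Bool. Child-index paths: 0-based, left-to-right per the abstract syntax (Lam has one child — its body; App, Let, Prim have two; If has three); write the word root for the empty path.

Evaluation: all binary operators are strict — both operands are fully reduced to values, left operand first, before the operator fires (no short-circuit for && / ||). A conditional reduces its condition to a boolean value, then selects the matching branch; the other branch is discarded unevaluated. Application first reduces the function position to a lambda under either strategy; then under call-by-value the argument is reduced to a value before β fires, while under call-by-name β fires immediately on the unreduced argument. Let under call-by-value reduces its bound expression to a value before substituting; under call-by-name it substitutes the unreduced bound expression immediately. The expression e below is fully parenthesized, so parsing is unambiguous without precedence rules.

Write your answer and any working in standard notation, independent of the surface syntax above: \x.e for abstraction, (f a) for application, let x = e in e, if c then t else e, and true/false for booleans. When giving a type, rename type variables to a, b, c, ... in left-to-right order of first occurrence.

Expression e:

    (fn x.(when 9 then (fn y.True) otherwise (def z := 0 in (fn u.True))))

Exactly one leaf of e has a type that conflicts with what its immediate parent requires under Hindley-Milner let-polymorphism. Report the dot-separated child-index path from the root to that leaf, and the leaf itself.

Answer: 0.0 : 9

Derivation:
  unify Int ~ Bool
  FAIL: mismatch Int ~ Bool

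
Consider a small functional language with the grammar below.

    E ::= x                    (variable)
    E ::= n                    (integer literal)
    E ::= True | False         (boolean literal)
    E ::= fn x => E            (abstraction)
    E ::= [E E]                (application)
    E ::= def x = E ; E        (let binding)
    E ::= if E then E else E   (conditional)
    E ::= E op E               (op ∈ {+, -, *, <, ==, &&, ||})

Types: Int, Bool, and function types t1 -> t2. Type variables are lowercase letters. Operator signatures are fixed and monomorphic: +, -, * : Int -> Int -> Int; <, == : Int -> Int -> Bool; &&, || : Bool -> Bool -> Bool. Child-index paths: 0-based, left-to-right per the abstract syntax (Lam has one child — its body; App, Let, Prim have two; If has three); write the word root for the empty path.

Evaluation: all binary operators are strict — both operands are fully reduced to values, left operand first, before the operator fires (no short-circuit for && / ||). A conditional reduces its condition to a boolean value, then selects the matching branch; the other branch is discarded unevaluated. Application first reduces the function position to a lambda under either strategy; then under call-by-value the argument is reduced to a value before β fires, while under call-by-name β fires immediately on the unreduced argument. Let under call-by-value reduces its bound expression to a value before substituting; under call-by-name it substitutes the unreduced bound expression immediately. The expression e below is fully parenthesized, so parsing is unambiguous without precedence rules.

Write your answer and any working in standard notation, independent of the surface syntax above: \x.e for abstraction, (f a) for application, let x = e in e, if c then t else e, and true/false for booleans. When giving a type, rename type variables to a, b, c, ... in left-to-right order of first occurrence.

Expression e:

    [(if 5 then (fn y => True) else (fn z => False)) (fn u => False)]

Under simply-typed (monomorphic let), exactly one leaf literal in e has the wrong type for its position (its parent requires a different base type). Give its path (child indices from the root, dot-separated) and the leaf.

Answer: 0.0 : 5

Trace:
  unify Int ~ Bool
  FAIL: mismatch Int ~ Bool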